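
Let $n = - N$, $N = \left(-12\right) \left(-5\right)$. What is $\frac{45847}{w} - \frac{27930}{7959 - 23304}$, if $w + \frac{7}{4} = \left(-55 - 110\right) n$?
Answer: $\frac{261328090}{40503639} \approx 6.452$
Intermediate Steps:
$N = 60$
$n = -60$ ($n = \left(-1\right) 60 = -60$)
$w = \frac{39593}{4}$ ($w = - \frac{7}{4} + \left(-55 - 110\right) \left(-60\right) = - \frac{7}{4} - -9900 = - \frac{7}{4} + 9900 = \frac{39593}{4} \approx 9898.3$)
$\frac{45847}{w} - \frac{27930}{7959 - 23304} = \frac{45847}{\frac{39593}{4}} - \frac{27930}{7959 - 23304} = 45847 \cdot \frac{4}{39593} - \frac{27930}{7959 - 23304} = \frac{183388}{39593} - \frac{27930}{-15345} = \frac{183388}{39593} - - \frac{1862}{1023} = \frac{183388}{39593} + \frac{1862}{1023} = \frac{261328090}{40503639}$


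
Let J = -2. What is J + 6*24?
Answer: 142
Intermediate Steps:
J + 6*24 = -2 + 6*24 = -2 + 144 = 142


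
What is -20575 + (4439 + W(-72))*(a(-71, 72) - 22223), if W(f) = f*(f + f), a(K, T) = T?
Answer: -328010432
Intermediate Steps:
W(f) = 2*f² (W(f) = f*(2*f) = 2*f²)
-20575 + (4439 + W(-72))*(a(-71, 72) - 22223) = -20575 + (4439 + 2*(-72)²)*(72 - 22223) = -20575 + (4439 + 2*5184)*(-22151) = -20575 + (4439 + 10368)*(-22151) = -20575 + 14807*(-22151) = -20575 - 327989857 = -328010432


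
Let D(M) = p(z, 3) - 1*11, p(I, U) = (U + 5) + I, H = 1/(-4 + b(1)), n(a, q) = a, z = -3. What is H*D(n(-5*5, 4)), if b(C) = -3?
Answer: 6/7 ≈ 0.85714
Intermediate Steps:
H = -1/7 (H = 1/(-4 - 3) = 1/(-7) = -1/7 ≈ -0.14286)
p(I, U) = 5 + I + U (p(I, U) = (5 + U) + I = 5 + I + U)
D(M) = -6 (D(M) = (5 - 3 + 3) - 1*11 = 5 - 11 = -6)
H*D(n(-5*5, 4)) = -1/7*(-6) = 6/7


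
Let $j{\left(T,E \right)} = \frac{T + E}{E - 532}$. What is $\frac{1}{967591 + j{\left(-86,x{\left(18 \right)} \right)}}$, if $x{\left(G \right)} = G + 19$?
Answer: $\frac{495}{478957594} \approx 1.0335 \cdot 10^{-6}$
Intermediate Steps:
$x{\left(G \right)} = 19 + G$
$j{\left(T,E \right)} = \frac{E + T}{-532 + E}$
$\frac{1}{967591 + j{\left(-86,x{\left(18 \right)} \right)}} = \frac{1}{967591 + \frac{\left(19 + 18\right) - 86}{-532 + \left(19 + 18\right)}} = \frac{1}{967591 + \frac{37 - 86}{-532 + 37}} = \frac{1}{967591 + \frac{1}{-495} \left(-49\right)} = \frac{1}{967591 - - \frac{49}{495}} = \frac{1}{967591 + \frac{49}{495}} = \frac{1}{\frac{478957594}{495}} = \frac{495}{478957594}$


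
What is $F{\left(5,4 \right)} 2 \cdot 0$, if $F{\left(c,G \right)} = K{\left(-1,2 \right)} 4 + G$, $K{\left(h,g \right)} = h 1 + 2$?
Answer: $0$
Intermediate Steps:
$K{\left(h,g \right)} = 2 + h$ ($K{\left(h,g \right)} = h + 2 = 2 + h$)
$F{\left(c,G \right)} = 4 + G$ ($F{\left(c,G \right)} = \left(2 - 1\right) 4 + G = 1 \cdot 4 + G = 4 + G$)
$F{\left(5,4 \right)} 2 \cdot 0 = \left(4 + 4\right) 2 \cdot 0 = 8 \cdot 0 = 0$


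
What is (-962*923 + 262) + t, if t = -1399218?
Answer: -2286882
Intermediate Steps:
(-962*923 + 262) + t = (-962*923 + 262) - 1399218 = (-887926 + 262) - 1399218 = -887664 - 1399218 = -2286882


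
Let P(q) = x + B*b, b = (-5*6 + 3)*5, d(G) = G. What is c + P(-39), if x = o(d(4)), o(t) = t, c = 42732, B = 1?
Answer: 42601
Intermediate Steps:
b = -135 (b = (-30 + 3)*5 = -27*5 = -135)
x = 4
P(q) = -131 (P(q) = 4 + 1*(-135) = 4 - 135 = -131)
c + P(-39) = 42732 - 131 = 42601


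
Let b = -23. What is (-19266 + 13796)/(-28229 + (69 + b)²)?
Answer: 5470/26113 ≈ 0.20947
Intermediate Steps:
(-19266 + 13796)/(-28229 + (69 + b)²) = (-19266 + 13796)/(-28229 + (69 - 23)²) = -5470/(-28229 + 46²) = -5470/(-28229 + 2116) = -5470/(-26113) = -5470*(-1/26113) = 5470/26113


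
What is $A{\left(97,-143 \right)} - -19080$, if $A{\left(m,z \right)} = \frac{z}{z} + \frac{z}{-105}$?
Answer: $\frac{2003648}{105} \approx 19082.0$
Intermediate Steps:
$A{\left(m,z \right)} = 1 - \frac{z}{105}$ ($A{\left(m,z \right)} = 1 + z \left(- \frac{1}{105}\right) = 1 - \frac{z}{105}$)
$A{\left(97,-143 \right)} - -19080 = \left(1 - - \frac{143}{105}\right) - -19080 = \left(1 + \frac{143}{105}\right) + 19080 = \frac{248}{105} + 19080 = \frac{2003648}{105}$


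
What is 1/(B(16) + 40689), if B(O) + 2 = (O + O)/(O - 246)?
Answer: 115/4678989 ≈ 2.4578e-5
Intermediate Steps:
B(O) = -2 + 2*O/(-246 + O) (B(O) = -2 + (O + O)/(O - 246) = -2 + (2*O)/(-246 + O) = -2 + 2*O/(-246 + O))
1/(B(16) + 40689) = 1/(492/(-246 + 16) + 40689) = 1/(492/(-230) + 40689) = 1/(492*(-1/230) + 40689) = 1/(-246/115 + 40689) = 1/(4678989/115) = 115/4678989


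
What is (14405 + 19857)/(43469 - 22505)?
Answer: 17131/10482 ≈ 1.6343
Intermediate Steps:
(14405 + 19857)/(43469 - 22505) = 34262/20964 = 34262*(1/20964) = 17131/10482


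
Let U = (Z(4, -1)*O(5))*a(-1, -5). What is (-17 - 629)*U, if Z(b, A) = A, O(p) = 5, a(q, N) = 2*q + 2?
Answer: 0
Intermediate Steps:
a(q, N) = 2 + 2*q
U = 0 (U = (-1*5)*(2 + 2*(-1)) = -5*(2 - 2) = -5*0 = 0)
(-17 - 629)*U = (-17 - 629)*0 = -646*0 = 0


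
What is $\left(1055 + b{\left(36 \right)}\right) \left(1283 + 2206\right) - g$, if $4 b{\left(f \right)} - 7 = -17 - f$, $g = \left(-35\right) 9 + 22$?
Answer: $\frac{7282129}{2} \approx 3.6411 \cdot 10^{6}$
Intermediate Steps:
$g = -293$ ($g = -315 + 22 = -293$)
$b{\left(f \right)} = - \frac{5}{2} - \frac{f}{4}$ ($b{\left(f \right)} = \frac{7}{4} + \frac{-17 - f}{4} = \frac{7}{4} - \left(\frac{17}{4} + \frac{f}{4}\right) = - \frac{5}{2} - \frac{f}{4}$)
$\left(1055 + b{\left(36 \right)}\right) \left(1283 + 2206\right) - g = \left(1055 - \frac{23}{2}\right) \left(1283 + 2206\right) - -293 = \left(1055 - \frac{23}{2}\right) 3489 + 293 = \frac{2087}{2} \cdot 3489 + 293 = \frac{7281543}{2} + 293 = \frac{7282129}{2}$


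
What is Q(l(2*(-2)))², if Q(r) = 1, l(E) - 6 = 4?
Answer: 1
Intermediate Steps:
l(E) = 10 (l(E) = 6 + 4 = 10)
Q(l(2*(-2)))² = 1² = 1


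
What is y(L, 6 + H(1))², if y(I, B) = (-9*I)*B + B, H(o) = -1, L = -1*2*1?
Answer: 9025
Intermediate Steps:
L = -2 (L = -2*1 = -2)
y(I, B) = B - 9*B*I (y(I, B) = -9*B*I + B = B - 9*B*I)
y(L, 6 + H(1))² = ((6 - 1)*(1 - 9*(-2)))² = (5*(1 + 18))² = (5*19)² = 95² = 9025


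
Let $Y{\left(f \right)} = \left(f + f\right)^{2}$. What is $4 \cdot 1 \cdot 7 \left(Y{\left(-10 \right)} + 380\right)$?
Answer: $21840$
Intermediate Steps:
$Y{\left(f \right)} = 4 f^{2}$ ($Y{\left(f \right)} = \left(2 f\right)^{2} = 4 f^{2}$)
$4 \cdot 1 \cdot 7 \left(Y{\left(-10 \right)} + 380\right) = 4 \cdot 1 \cdot 7 \left(4 \left(-10\right)^{2} + 380\right) = 4 \cdot 7 \left(4 \cdot 100 + 380\right) = 28 \left(400 + 380\right) = 28 \cdot 780 = 21840$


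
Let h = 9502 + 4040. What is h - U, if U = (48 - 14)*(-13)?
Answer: 13984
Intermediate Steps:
U = -442 (U = 34*(-13) = -442)
h = 13542
h - U = 13542 - 1*(-442) = 13542 + 442 = 13984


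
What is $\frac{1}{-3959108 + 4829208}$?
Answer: $\frac{1}{870100} \approx 1.1493 \cdot 10^{-6}$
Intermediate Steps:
$\frac{1}{-3959108 + 4829208} = \frac{1}{870100}$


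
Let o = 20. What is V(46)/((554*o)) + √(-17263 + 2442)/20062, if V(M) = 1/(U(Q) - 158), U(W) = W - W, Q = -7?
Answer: -1/1750640 + I*√14821/20062 ≈ -5.7122e-7 + 0.0060683*I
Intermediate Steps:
U(W) = 0
V(M) = -1/158 (V(M) = 1/(0 - 158) = 1/(-158) = -1/158)
V(46)/((554*o)) + √(-17263 + 2442)/20062 = -1/(158*(554*20)) + √(-17263 + 2442)/20062 = -1/158/11080 + √(-14821)*(1/20062) = -1/158*1/11080 + (I*√14821)*(1/20062) = -1/1750640 + I*√14821/20062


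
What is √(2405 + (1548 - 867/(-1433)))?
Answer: 2*√2029671107/1433 ≈ 62.878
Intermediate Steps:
√(2405 + (1548 - 867/(-1433))) = √(2405 + (1548 - 867*(-1)/1433)) = √(2405 + (1548 - 1*(-867/1433))) = √(2405 + (1548 + 867/1433)) = √(2405 + 2219151/1433) = √(5665516/1433) = 2*√2029671107/1433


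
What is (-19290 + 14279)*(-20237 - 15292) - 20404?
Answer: 178015415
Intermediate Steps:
(-19290 + 14279)*(-20237 - 15292) - 20404 = -5011*(-35529) - 20404 = 178035819 - 20404 = 178015415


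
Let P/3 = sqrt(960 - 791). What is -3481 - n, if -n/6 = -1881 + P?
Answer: -14533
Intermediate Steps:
P = 39 (P = 3*sqrt(960 - 791) = 3*sqrt(169) = 3*13 = 39)
n = 11052 (n = -6*(-1881 + 39) = -6*(-1842) = 11052)
-3481 - n = -3481 - 1*11052 = -3481 - 11052 = -14533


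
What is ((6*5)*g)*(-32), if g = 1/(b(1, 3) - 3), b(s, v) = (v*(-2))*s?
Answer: 320/3 ≈ 106.67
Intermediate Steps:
b(s, v) = -2*s*v (b(s, v) = (-2*v)*s = -2*s*v)
g = -⅑ (g = 1/(-2*1*3 - 3) = 1/(-6 - 3) = 1/(-9) = -⅑ ≈ -0.11111)
((6*5)*g)*(-32) = ((6*5)*(-⅑))*(-32) = (30*(-⅑))*(-32) = -10/3*(-32) = 320/3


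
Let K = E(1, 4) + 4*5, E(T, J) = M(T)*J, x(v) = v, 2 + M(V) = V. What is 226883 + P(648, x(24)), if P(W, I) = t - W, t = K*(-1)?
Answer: 226219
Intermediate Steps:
M(V) = -2 + V
E(T, J) = J*(-2 + T) (E(T, J) = (-2 + T)*J = J*(-2 + T))
K = 16 (K = 4*(-2 + 1) + 4*5 = 4*(-1) + 20 = -4 + 20 = 16)
t = -16 (t = 16*(-1) = -16)
P(W, I) = -16 - W
226883 + P(648, x(24)) = 226883 + (-16 - 1*648) = 226883 + (-16 - 648) = 226883 - 664 = 226219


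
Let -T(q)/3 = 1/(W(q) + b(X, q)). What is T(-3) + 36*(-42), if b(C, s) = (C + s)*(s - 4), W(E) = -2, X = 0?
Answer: -28731/19 ≈ -1512.2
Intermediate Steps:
b(C, s) = (-4 + s)*(C + s) (b(C, s) = (C + s)*(-4 + s) = (-4 + s)*(C + s))
T(q) = -3/(-2 + q² - 4*q) (T(q) = -3/(-2 + (q² - 4*0 - 4*q + 0*q)) = -3/(-2 + (q² + 0 - 4*q + 0)) = -3/(-2 + (q² - 4*q)) = -3/(-2 + q² - 4*q))
T(-3) + 36*(-42) = 3/(2 - 1*(-3)² + 4*(-3)) + 36*(-42) = 3/(2 - 1*9 - 12) - 1512 = 3/(2 - 9 - 12) - 1512 = 3/(-19) - 1512 = 3*(-1/19) - 1512 = -3/19 - 1512 = -28731/19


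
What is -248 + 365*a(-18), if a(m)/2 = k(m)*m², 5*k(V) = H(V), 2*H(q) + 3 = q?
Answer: -496940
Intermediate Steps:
H(q) = -3/2 + q/2
k(V) = -3/10 + V/10 (k(V) = (-3/2 + V/2)/5 = -3/10 + V/10)
a(m) = 2*m²*(-3/10 + m/10) (a(m) = 2*((-3/10 + m/10)*m²) = 2*(m²*(-3/10 + m/10)) = 2*m²*(-3/10 + m/10))
-248 + 365*a(-18) = -248 + 365*((⅕)*(-18)²*(-3 - 18)) = -248 + 365*((⅕)*324*(-21)) = -248 + 365*(-6804/5) = -248 - 496692 = -496940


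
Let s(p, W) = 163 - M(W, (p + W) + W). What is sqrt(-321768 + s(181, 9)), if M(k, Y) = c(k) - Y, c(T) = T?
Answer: I*sqrt(321415) ≈ 566.93*I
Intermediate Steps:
M(k, Y) = k - Y
s(p, W) = 163 + W + p (s(p, W) = 163 - (W - ((p + W) + W)) = 163 - (W - ((W + p) + W)) = 163 - (W - (p + 2*W)) = 163 - (W + (-p - 2*W)) = 163 - (-W - p) = 163 + (W + p) = 163 + W + p)
sqrt(-321768 + s(181, 9)) = sqrt(-321768 + (163 + 9 + 181)) = sqrt(-321768 + 353) = sqrt(-321415) = I*sqrt(321415)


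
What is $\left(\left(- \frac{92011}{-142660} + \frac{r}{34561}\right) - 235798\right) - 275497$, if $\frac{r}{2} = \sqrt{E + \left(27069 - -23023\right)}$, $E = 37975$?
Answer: $- \frac{72941252689}{142660} + \frac{2 \sqrt{88067}}{34561} \approx -5.1129 \cdot 10^{5}$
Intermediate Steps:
$r = 2 \sqrt{88067}$ ($r = 2 \sqrt{37975 + \left(27069 - -23023\right)} = 2 \sqrt{37975 + \left(27069 + 23023\right)} = 2 \sqrt{37975 + 50092} = 2 \sqrt{88067} \approx 593.52$)
$\left(\left(- \frac{92011}{-142660} + \frac{r}{34561}\right) - 235798\right) - 275497 = \left(\left(- \frac{92011}{-142660} + \frac{2 \sqrt{88067}}{34561}\right) - 235798\right) - 275497 = \left(\left(\left(-92011\right) \left(- \frac{1}{142660}\right) + 2 \sqrt{88067} \cdot \frac{1}{34561}\right) - 235798\right) - 275497 = \left(\left(\frac{92011}{142660} + \frac{2 \sqrt{88067}}{34561}\right) - 235798\right) - 275497 = \left(- \frac{33638850669}{142660} + \frac{2 \sqrt{88067}}{34561}\right) - 275497 = - \frac{72941252689}{142660} + \frac{2 \sqrt{88067}}{34561}$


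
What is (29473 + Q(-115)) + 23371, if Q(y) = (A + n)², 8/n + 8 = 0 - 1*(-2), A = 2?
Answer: 475600/9 ≈ 52844.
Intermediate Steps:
n = -4/3 (n = 8/(-8 + (0 - 1*(-2))) = 8/(-8 + (0 + 2)) = 8/(-8 + 2) = 8/(-6) = 8*(-⅙) = -4/3 ≈ -1.3333)
Q(y) = 4/9 (Q(y) = (2 - 4/3)² = (⅔)² = 4/9)
(29473 + Q(-115)) + 23371 = (29473 + 4/9) + 23371 = 265261/9 + 23371 = 475600/9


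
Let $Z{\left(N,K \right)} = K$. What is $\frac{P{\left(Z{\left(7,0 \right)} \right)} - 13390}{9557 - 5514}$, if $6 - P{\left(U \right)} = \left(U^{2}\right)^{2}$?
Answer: $- \frac{13384}{4043} \approx -3.3104$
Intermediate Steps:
$P{\left(U \right)} = 6 - U^{4}$ ($P{\left(U \right)} = 6 - \left(U^{2}\right)^{2} = 6 - U^{4}$)
$\frac{P{\left(Z{\left(7,0 \right)} \right)} - 13390}{9557 - 5514} = \frac{\left(6 - 0^{4}\right) - 13390}{9557 - 5514} = \frac{\left(6 - 0\right) - 13390}{9557 - 5514} = \frac{\left(6 + 0\right) - 13390}{4043} = \left(6 - 13390\right) \frac{1}{4043} = \left(-13384\right) \frac{1}{4043} = - \frac{13384}{4043}$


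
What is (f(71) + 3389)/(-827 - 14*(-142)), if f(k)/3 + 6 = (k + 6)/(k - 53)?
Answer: 20303/6966 ≈ 2.9146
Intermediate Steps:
f(k) = -18 + 3*(6 + k)/(-53 + k) (f(k) = -18 + 3*((k + 6)/(k - 53)) = -18 + 3*((6 + k)/(-53 + k)) = -18 + 3*(6 + k)/(-53 + k))
(f(71) + 3389)/(-827 - 14*(-142)) = (3*(324 - 5*71)/(-53 + 71) + 3389)/(-827 - 14*(-142)) = (3*(324 - 355)/18 + 3389)/(-827 + 1988) = (3*(1/18)*(-31) + 3389)/1161 = (-31/6 + 3389)*(1/1161) = (20303/6)*(1/1161) = 20303/6966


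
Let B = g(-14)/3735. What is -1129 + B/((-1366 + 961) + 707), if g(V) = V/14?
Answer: -1273478131/1127970 ≈ -1129.0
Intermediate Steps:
g(V) = V/14 (g(V) = V*(1/14) = V/14)
B = -1/3735 (B = ((1/14)*(-14))/3735 = -1*1/3735 = -1/3735 ≈ -0.00026774)
-1129 + B/((-1366 + 961) + 707) = -1129 - 1/(3735*((-1366 + 961) + 707)) = -1129 - 1/(3735*(-405 + 707)) = -1129 - 1/3735/302 = -1129 - 1/3735*1/302 = -1129 - 1/1127970 = -1273478131/1127970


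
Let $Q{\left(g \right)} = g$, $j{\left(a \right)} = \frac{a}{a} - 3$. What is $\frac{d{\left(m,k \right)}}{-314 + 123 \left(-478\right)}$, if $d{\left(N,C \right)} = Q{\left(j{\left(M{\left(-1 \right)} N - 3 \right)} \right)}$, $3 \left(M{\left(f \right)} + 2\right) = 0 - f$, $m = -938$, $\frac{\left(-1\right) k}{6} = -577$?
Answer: $\frac{1}{29554} \approx 3.3836 \cdot 10^{-5}$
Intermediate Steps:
$k = 3462$ ($k = \left(-6\right) \left(-577\right) = 3462$)
$M{\left(f \right)} = -2 - \frac{f}{3}$ ($M{\left(f \right)} = -2 + \frac{0 - f}{3} = -2 + \frac{\left(-1\right) f}{3} = -2 - \frac{f}{3}$)
$j{\left(a \right)} = -2$ ($j{\left(a \right)} = 1 - 3 = -2$)
$d{\left(N,C \right)} = -2$
$\frac{d{\left(m,k \right)}}{-314 + 123 \left(-478\right)} = - \frac{2}{-314 + 123 \left(-478\right)} = - \frac{2}{-314 - 58794} = - \frac{2}{-59108} = \left(-2\right) \left(- \frac{1}{59108}\right) = \frac{1}{29554}$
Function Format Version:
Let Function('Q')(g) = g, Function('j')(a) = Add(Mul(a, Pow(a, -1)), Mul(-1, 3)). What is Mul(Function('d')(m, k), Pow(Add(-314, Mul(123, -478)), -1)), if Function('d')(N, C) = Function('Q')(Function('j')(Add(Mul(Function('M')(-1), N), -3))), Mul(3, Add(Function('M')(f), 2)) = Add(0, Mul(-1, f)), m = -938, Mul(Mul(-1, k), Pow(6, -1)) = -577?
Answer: Rational(1, 29554) ≈ 3.3836e-5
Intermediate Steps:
k = 3462 (k = Mul(-6, -577) = 3462)
Function('M')(f) = Add(-2, Mul(Rational(-1, 3), f)) (Function('M')(f) = Add(-2, Mul(Rational(1, 3), Add(0, Mul(-1, f)))) = Add(-2, Mul(Rational(1, 3), Mul(-1, f))) = Add(-2, Mul(Rational(-1, 3), f)))
Function('j')(a) = -2 (Function('j')(a) = Add(1, -3) = -2)
Function('d')(N, C) = -2
Mul(Function('d')(m, k), Pow(Add(-314, Mul(123, -478)), -1)) = Mul(-2, Pow(Add(-314, Mul(123, -478)), -1)) = Mul(-2, Pow(Add(-314, -58794), -1)) = Mul(-2, Pow(-59108, -1)) = Mul(-2, Rational(-1, 59108)) = Rational(1, 29554)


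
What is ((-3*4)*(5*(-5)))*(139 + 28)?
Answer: 50100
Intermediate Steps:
((-3*4)*(5*(-5)))*(139 + 28) = -12*(-25)*167 = 300*167 = 50100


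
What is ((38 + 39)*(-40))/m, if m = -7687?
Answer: 3080/7687 ≈ 0.40068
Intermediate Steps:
((38 + 39)*(-40))/m = ((38 + 39)*(-40))/(-7687) = (77*(-40))*(-1/7687) = -3080*(-1/7687) = 3080/7687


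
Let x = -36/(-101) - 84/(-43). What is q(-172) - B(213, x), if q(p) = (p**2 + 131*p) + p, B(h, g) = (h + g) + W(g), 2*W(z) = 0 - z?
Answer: 28949765/4343 ≈ 6665.8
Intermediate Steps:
W(z) = -z/2 (W(z) = (0 - z)/2 = (-z)/2 = -z/2)
x = 10032/4343 (x = -36*(-1/101) - 84*(-1/43) = 36/101 + 84/43 = 10032/4343 ≈ 2.3099)
B(h, g) = h + g/2 (B(h, g) = (h + g) - g/2 = (g + h) - g/2 = h + g/2)
q(p) = p**2 + 132*p
q(-172) - B(213, x) = -172*(132 - 172) - (213 + (1/2)*(10032/4343)) = -172*(-40) - (213 + 5016/4343) = 6880 - 1*930075/4343 = 6880 - 930075/4343 = 28949765/4343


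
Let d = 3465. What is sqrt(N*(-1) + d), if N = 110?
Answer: sqrt(3355) ≈ 57.922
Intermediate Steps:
sqrt(N*(-1) + d) = sqrt(110*(-1) + 3465) = sqrt(-110 + 3465) = sqrt(3355)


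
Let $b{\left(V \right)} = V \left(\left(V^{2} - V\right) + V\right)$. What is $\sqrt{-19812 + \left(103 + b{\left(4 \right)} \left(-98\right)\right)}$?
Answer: $i \sqrt{25981} \approx 161.19 i$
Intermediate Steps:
$b{\left(V \right)} = V^{3}$ ($b{\left(V \right)} = V V^{2} = V^{3}$)
$\sqrt{-19812 + \left(103 + b{\left(4 \right)} \left(-98\right)\right)} = \sqrt{-19812 + \left(103 + 4^{3} \left(-98\right)\right)} = \sqrt{-19812 + \left(103 + 64 \left(-98\right)\right)} = \sqrt{-19812 + \left(103 - 6272\right)} = \sqrt{-19812 - 6169} = \sqrt{-25981} = i \sqrt{25981}$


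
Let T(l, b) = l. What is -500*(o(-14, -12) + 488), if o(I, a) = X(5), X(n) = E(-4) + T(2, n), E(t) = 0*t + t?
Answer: -243000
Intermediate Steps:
E(t) = t (E(t) = 0 + t = t)
X(n) = -2 (X(n) = -4 + 2 = -2)
o(I, a) = -2
-500*(o(-14, -12) + 488) = -500*(-2 + 488) = -500*486 = -243000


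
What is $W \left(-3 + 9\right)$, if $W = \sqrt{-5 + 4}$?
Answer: $6 i \approx 6.0 i$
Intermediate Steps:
$W = i$ ($W = \sqrt{-1} = i \approx 1.0 i$)
$W \left(-3 + 9\right) = i \left(-3 + 9\right) = i 6 = 6 i$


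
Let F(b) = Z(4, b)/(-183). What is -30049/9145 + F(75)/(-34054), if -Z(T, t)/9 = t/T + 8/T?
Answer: -249684706729/75987414520 ≈ -3.2859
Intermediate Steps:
Z(T, t) = -72/T - 9*t/T (Z(T, t) = -9*(t/T + 8/T) = -9*(8/T + t/T) = -72/T - 9*t/T)
F(b) = 6/61 + 3*b/244 (F(b) = (9*(-8 - b)/4)/(-183) = (9*(¼)*(-8 - b))*(-1/183) = (-18 - 9*b/4)*(-1/183) = 6/61 + 3*b/244)
-30049/9145 + F(75)/(-34054) = -30049/9145 + (6/61 + (3/244)*75)/(-34054) = -30049*1/9145 + (6/61 + 225/244)*(-1/34054) = -30049/9145 + (249/244)*(-1/34054) = -30049/9145 - 249/8309176 = -249684706729/75987414520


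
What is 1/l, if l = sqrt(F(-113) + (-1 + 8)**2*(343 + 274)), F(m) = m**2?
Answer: sqrt(4778)/14334 ≈ 0.0048223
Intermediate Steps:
l = 3*sqrt(4778) (l = sqrt((-113)**2 + (-1 + 8)**2*(343 + 274)) = sqrt(12769 + 7**2*617) = sqrt(12769 + 49*617) = sqrt(12769 + 30233) = sqrt(43002) = 3*sqrt(4778) ≈ 207.37)
1/l = 1/(3*sqrt(4778)) = sqrt(4778)/14334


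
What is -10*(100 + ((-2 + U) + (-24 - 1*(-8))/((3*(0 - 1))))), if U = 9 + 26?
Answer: -4150/3 ≈ -1383.3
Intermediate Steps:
U = 35
-10*(100 + ((-2 + U) + (-24 - 1*(-8))/((3*(0 - 1))))) = -10*(100 + ((-2 + 35) + (-24 - 1*(-8))/((3*(0 - 1))))) = -10*(100 + (33 + (-24 + 8)/((3*(-1))))) = -10*(100 + (33 - 16/(-3))) = -10*(100 + (33 - 16*(-⅓))) = -10*(100 + (33 + 16/3)) = -10*(100 + 115/3) = -10*415/3 = -4150/3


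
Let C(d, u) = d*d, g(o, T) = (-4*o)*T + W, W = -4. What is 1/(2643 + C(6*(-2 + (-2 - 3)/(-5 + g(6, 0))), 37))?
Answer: 9/24463 ≈ 0.00036790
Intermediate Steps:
g(o, T) = -4 - 4*T*o (g(o, T) = (-4*o)*T - 4 = -4*T*o - 4 = -4 - 4*T*o)
C(d, u) = d²
1/(2643 + C(6*(-2 + (-2 - 3)/(-5 + g(6, 0))), 37)) = 1/(2643 + (6*(-2 + (-2 - 3)/(-5 + (-4 - 4*0*6))))²) = 1/(2643 + (6*(-2 - 5/(-5 + (-4 + 0))))²) = 1/(2643 + (6*(-2 - 5/(-5 - 4)))²) = 1/(2643 + (6*(-2 - 5/(-9)))²) = 1/(2643 + (6*(-2 - 5*(-⅑)))²) = 1/(2643 + (6*(-2 + 5/9))²) = 1/(2643 + (6*(-13/9))²) = 1/(2643 + (-26/3)²) = 1/(2643 + 676/9) = 1/(24463/9) = 9/24463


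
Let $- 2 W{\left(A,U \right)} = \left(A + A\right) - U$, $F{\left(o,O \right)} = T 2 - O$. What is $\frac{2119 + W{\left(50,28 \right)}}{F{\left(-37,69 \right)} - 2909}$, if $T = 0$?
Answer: $- \frac{2083}{2978} \approx -0.69946$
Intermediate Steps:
$F{\left(o,O \right)} = - O$ ($F{\left(o,O \right)} = 0 \cdot 2 - O = 0 - O = - O$)
$W{\left(A,U \right)} = \frac{U}{2} - A$ ($W{\left(A,U \right)} = - \frac{\left(A + A\right) - U}{2} = - \frac{2 A - U}{2} = - \frac{- U + 2 A}{2} = \frac{U}{2} - A$)
$\frac{2119 + W{\left(50,28 \right)}}{F{\left(-37,69 \right)} - 2909} = \frac{2119 + \left(\frac{1}{2} \cdot 28 - 50\right)}{\left(-1\right) 69 - 2909} = \frac{2119 + \left(14 - 50\right)}{-69 - 2909} = \frac{2119 - 36}{-2978} = 2083 \left(- \frac{1}{2978}\right) = - \frac{2083}{2978}$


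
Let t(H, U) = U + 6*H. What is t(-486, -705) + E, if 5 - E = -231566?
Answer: 227950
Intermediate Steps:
E = 231571 (E = 5 - 1*(-231566) = 5 + 231566 = 231571)
t(-486, -705) + E = (-705 + 6*(-486)) + 231571 = (-705 - 2916) + 231571 = -3621 + 231571 = 227950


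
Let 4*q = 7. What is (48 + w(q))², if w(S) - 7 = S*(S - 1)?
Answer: 811801/256 ≈ 3171.1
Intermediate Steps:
q = 7/4 (q = (¼)*7 = 7/4 ≈ 1.7500)
w(S) = 7 + S*(-1 + S) (w(S) = 7 + S*(S - 1) = 7 + S*(-1 + S))
(48 + w(q))² = (48 + (7 + (7/4)² - 1*7/4))² = (48 + (7 + 49/16 - 7/4))² = (48 + 133/16)² = (901/16)² = 811801/256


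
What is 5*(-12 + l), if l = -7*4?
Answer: -200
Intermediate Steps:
l = -28
5*(-12 + l) = 5*(-12 - 28) = 5*(-40) = -200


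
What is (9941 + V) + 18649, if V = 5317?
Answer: 33907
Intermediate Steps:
(9941 + V) + 18649 = (9941 + 5317) + 18649 = 15258 + 18649 = 33907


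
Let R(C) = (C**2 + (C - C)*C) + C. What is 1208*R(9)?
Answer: 108720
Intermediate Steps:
R(C) = C + C**2 (R(C) = (C**2 + 0*C) + C = (C**2 + 0) + C = C**2 + C = C + C**2)
1208*R(9) = 1208*(9*(1 + 9)) = 1208*(9*10) = 1208*90 = 108720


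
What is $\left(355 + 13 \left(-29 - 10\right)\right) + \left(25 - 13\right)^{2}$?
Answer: $-8$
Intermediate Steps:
$\left(355 + 13 \left(-29 - 10\right)\right) + \left(25 - 13\right)^{2} = \left(355 + 13 \left(-39\right)\right) + 12^{2} = \left(355 - 507\right) + 144 = -152 + 144 = -8$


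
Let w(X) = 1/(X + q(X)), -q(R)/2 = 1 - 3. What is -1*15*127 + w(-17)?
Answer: -24766/13 ≈ -1905.1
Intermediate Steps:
q(R) = 4 (q(R) = -2*(1 - 3) = -2*(-2) = 4)
w(X) = 1/(4 + X) (w(X) = 1/(X + 4) = 1/(4 + X))
-1*15*127 + w(-17) = -1*15*127 + 1/(4 - 17) = -15*127 + 1/(-13) = -1905 - 1/13 = -24766/13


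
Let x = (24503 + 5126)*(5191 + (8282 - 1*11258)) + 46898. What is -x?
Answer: -65675133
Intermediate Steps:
x = 65675133 (x = 29629*(5191 + (8282 - 11258)) + 46898 = 29629*(5191 - 2976) + 46898 = 29629*2215 + 46898 = 65628235 + 46898 = 65675133)
-x = -1*65675133 = -65675133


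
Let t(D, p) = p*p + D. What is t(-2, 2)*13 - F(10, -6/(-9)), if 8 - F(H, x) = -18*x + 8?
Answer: 14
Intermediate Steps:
t(D, p) = D + p² (t(D, p) = p² + D = D + p²)
F(H, x) = 18*x (F(H, x) = 8 - (-18*x + 8) = 8 - (8 - 18*x) = 8 + (-8 + 18*x) = 18*x)
t(-2, 2)*13 - F(10, -6/(-9)) = (-2 + 2²)*13 - 18*(-6/(-9)) = (-2 + 4)*13 - 18*(-6*(-⅑)) = 2*13 - 18*2/3 = 26 - 1*12 = 26 - 12 = 14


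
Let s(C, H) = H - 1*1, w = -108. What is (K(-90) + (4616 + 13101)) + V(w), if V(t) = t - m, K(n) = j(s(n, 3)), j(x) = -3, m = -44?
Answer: 17650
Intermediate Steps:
s(C, H) = -1 + H (s(C, H) = H - 1 = -1 + H)
K(n) = -3
V(t) = 44 + t (V(t) = t - 1*(-44) = t + 44 = 44 + t)
(K(-90) + (4616 + 13101)) + V(w) = (-3 + (4616 + 13101)) + (44 - 108) = (-3 + 17717) - 64 = 17714 - 64 = 17650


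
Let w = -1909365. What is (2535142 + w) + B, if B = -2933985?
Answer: -2308208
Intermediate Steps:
(2535142 + w) + B = (2535142 - 1909365) - 2933985 = 625777 - 2933985 = -2308208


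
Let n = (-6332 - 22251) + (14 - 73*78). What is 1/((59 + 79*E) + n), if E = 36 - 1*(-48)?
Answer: -1/27568 ≈ -3.6274e-5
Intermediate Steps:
E = 84 (E = 36 + 48 = 84)
n = -34263 (n = -28583 + (14 - 5694) = -28583 - 5680 = -34263)
1/((59 + 79*E) + n) = 1/((59 + 79*84) - 34263) = 1/((59 + 6636) - 34263) = 1/(6695 - 34263) = 1/(-27568) = -1/27568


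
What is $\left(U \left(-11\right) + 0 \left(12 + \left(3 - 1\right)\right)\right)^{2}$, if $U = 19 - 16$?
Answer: $1089$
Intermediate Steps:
$U = 3$ ($U = 19 - 16 = 3$)
$\left(U \left(-11\right) + 0 \left(12 + \left(3 - 1\right)\right)\right)^{2} = \left(3 \left(-11\right) + 0 \left(12 + \left(3 - 1\right)\right)\right)^{2} = \left(-33 + 0 \left(12 + 2\right)\right)^{2} = \left(-33 + 0 \cdot 14\right)^{2} = \left(-33 + 0\right)^{2} = \left(-33\right)^{2} = 1089$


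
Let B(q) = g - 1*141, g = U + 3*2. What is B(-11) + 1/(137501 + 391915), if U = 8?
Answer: -67235831/529416 ≈ -127.00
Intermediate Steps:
g = 14 (g = 8 + 3*2 = 8 + 6 = 14)
B(q) = -127 (B(q) = 14 - 1*141 = 14 - 141 = -127)
B(-11) + 1/(137501 + 391915) = -127 + 1/(137501 + 391915) = -127 + 1/529416 = -67235831/529416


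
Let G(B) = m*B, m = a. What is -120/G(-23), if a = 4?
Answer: 30/23 ≈ 1.3043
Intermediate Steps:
m = 4
G(B) = 4*B
-120/G(-23) = -120/(4*(-23)) = -120/(-92) = -120*(-1/92) = 30/23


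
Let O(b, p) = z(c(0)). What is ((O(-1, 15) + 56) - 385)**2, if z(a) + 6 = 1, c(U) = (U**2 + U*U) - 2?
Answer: 111556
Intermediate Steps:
c(U) = -2 + 2*U**2 (c(U) = (U**2 + U**2) - 2 = 2*U**2 - 2 = -2 + 2*U**2)
z(a) = -5 (z(a) = -6 + 1 = -5)
O(b, p) = -5
((O(-1, 15) + 56) - 385)**2 = ((-5 + 56) - 385)**2 = (51 - 385)**2 = (-334)**2 = 111556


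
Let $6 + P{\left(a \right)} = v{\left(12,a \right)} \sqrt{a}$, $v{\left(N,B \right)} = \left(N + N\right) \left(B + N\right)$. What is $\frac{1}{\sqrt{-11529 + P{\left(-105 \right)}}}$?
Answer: $\frac{\sqrt{3}}{3 \sqrt{-3845 - 744 i \sqrt{105}}} \approx 0.0032756 + 0.0053207 i$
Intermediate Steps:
$v{\left(N,B \right)} = 2 N \left(B + N\right)$
$P{\left(a \right)} = -6 + \sqrt{a} \left(288 + 24 a\right)$ ($P{\left(a \right)} = -6 + 2 \cdot 12 \left(a + 12\right) \sqrt{a} = -6 + 2 \cdot 12 \left(12 + a\right) \sqrt{a} = -6 + \left(288 + 24 a\right) \sqrt{a} = -6 + \sqrt{a} \left(288 + 24 a\right)$)
$\frac{1}{\sqrt{-11529 + P{\left(-105 \right)}}} = \frac{1}{\sqrt{-11529 - \left(6 - 24 \sqrt{-105} \left(12 - 105\right)\right)}} = \frac{1}{\sqrt{-11529 - \left(6 - 24 i \sqrt{105} \left(-93\right)\right)}} = \frac{1}{\sqrt{-11529 - \left(6 + 2232 i \sqrt{105}\right)}} = \frac{1}{\sqrt{-11535 - 2232 i \sqrt{105}}}$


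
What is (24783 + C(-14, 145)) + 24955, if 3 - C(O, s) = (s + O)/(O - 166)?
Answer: 8953511/180 ≈ 49742.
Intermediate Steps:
C(O, s) = 3 - (O + s)/(-166 + O) (C(O, s) = 3 - (s + O)/(O - 166) = 3 - (O + s)/(-166 + O))
(24783 + C(-14, 145)) + 24955 = (24783 + (-498 - 1*145 + 2*(-14))/(-166 - 14)) + 24955 = (24783 + (-498 - 145 - 28)/(-180)) + 24955 = (24783 - 1/180*(-671)) + 24955 = (24783 + 671/180) + 24955 = 4461611/180 + 24955 = 8953511/180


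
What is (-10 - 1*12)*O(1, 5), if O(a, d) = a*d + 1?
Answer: -132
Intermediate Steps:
O(a, d) = 1 + a*d
(-10 - 1*12)*O(1, 5) = (-10 - 1*12)*(1 + 1*5) = (-10 - 12)*(1 + 5) = -22*6 = -132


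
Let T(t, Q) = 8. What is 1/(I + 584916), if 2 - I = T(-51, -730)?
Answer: 1/584910 ≈ 1.7097e-6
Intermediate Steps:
I = -6 (I = 2 - 1*8 = 2 - 8 = -6)
1/(I + 584916) = 1/(-6 + 584916) = 1/584910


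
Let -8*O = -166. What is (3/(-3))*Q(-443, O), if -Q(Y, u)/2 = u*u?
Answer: 6889/8 ≈ 861.13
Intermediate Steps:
O = 83/4 (O = -⅛*(-166) = 83/4 ≈ 20.750)
Q(Y, u) = -2*u² (Q(Y, u) = -2*u*u = -2*u²)
(3/(-3))*Q(-443, O) = (3/(-3))*(-2*(83/4)²) = (3*(-⅓))*(-2*6889/16) = -1*(-6889/8) = 6889/8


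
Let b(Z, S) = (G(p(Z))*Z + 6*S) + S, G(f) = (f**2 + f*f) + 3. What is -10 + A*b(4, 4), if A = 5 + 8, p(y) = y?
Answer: 2174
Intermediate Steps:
G(f) = 3 + 2*f**2 (G(f) = (f**2 + f**2) + 3 = 2*f**2 + 3 = 3 + 2*f**2)
b(Z, S) = 7*S + Z*(3 + 2*Z**2) (b(Z, S) = ((3 + 2*Z**2)*Z + 6*S) + S = (Z*(3 + 2*Z**2) + 6*S) + S = (6*S + Z*(3 + 2*Z**2)) + S = 7*S + Z*(3 + 2*Z**2))
A = 13
-10 + A*b(4, 4) = -10 + 13*(7*4 + 4*(3 + 2*4**2)) = -10 + 13*(28 + 4*(3 + 2*16)) = -10 + 13*(28 + 4*(3 + 32)) = -10 + 13*(28 + 4*35) = -10 + 13*(28 + 140) = -10 + 13*168 = -10 + 2184 = 2174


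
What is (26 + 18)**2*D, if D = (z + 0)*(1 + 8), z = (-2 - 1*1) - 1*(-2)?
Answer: -17424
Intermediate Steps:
z = -1 (z = (-2 - 1) + 2 = -3 + 2 = -1)
D = -9 (D = (-1 + 0)*(1 + 8) = -1*9 = -9)
(26 + 18)**2*D = (26 + 18)**2*(-9) = 44**2*(-9) = 1936*(-9) = -17424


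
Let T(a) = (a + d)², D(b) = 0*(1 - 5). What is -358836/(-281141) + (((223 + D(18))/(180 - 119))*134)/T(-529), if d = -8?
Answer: 6320508942886/4945413290769 ≈ 1.2781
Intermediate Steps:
D(b) = 0 (D(b) = 0*(-4) = 0)
T(a) = (-8 + a)² (T(a) = (a - 8)² = (-8 + a)²)
-358836/(-281141) + (((223 + D(18))/(180 - 119))*134)/T(-529) = -358836/(-281141) + (((223 + 0)/(180 - 119))*134)/((-8 - 529)²) = -358836*(-1/281141) + ((223/61)*134)/((-537)²) = 358836/281141 + ((223*(1/61))*134)/288369 = 358836/281141 + ((223/61)*134)*(1/288369) = 358836/281141 + (29882/61)*(1/288369) = 358836/281141 + 29882/17590509 = 6320508942886/4945413290769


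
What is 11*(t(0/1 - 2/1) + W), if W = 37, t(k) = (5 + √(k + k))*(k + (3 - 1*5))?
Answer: 187 - 88*I ≈ 187.0 - 88.0*I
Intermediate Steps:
t(k) = (-2 + k)*(5 + √2*√k) (t(k) = (5 + √(2*k))*(k + (3 - 5)) = (5 + √2*√k)*(k - 2) = (5 + √2*√k)*(-2 + k) = (-2 + k)*(5 + √2*√k))
11*(t(0/1 - 2/1) + W) = 11*((-10 + 5*(0/1 - 2/1) + √2*(0/1 - 2/1)^(3/2) - 2*√2*√(0/1 - 2/1)) + 37) = 11*((-10 + 5*(0*1 - 2*1) + √2*(0*1 - 2*1)^(3/2) - 2*√2*√(0*1 - 2*1)) + 37) = 11*((-10 + 5*(0 - 2) + √2*(0 - 2)^(3/2) - 2*√2*√(0 - 2)) + 37) = 11*((-10 + 5*(-2) + √2*(-2)^(3/2) - 2*√2*√(-2)) + 37) = 11*((-10 - 10 + √2*(-2*I*√2) - 2*√2*I*√2) + 37) = 11*((-10 - 10 - 4*I - 4*I) + 37) = 11*((-20 - 8*I) + 37) = 11*(17 - 8*I) = 187 - 88*I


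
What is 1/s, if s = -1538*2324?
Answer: -1/3574312 ≈ -2.7977e-7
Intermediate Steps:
s = -3574312
1/s = 1/(-3574312) = -1/3574312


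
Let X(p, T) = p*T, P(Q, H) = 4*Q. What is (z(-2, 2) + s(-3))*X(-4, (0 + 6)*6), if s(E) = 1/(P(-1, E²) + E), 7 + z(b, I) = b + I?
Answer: 7200/7 ≈ 1028.6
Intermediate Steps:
z(b, I) = -7 + I + b (z(b, I) = -7 + (b + I) = -7 + (I + b) = -7 + I + b)
X(p, T) = T*p
s(E) = 1/(-4 + E) (s(E) = 1/(4*(-1) + E) = 1/(-4 + E))
(z(-2, 2) + s(-3))*X(-4, (0 + 6)*6) = ((-7 + 2 - 2) + 1/(-4 - 3))*(((0 + 6)*6)*(-4)) = (-7 + 1/(-7))*((6*6)*(-4)) = (-7 - ⅐)*(36*(-4)) = -50/7*(-144) = 7200/7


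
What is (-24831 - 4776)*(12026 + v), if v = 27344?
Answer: -1165627590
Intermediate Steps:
(-24831 - 4776)*(12026 + v) = (-24831 - 4776)*(12026 + 27344) = -29607*39370 = -1165627590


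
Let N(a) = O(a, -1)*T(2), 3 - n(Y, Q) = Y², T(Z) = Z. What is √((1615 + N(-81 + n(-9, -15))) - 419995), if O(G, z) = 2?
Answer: 2*I*√104594 ≈ 646.82*I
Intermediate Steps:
n(Y, Q) = 3 - Y²
N(a) = 4 (N(a) = 2*2 = 4)
√((1615 + N(-81 + n(-9, -15))) - 419995) = √((1615 + 4) - 419995) = √(1619 - 419995) = √(-418376) = 2*I*√104594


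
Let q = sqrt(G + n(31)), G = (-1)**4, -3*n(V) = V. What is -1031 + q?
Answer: -1031 + 2*I*sqrt(21)/3 ≈ -1031.0 + 3.055*I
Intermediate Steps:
n(V) = -V/3
G = 1
q = 2*I*sqrt(21)/3 (q = sqrt(1 - 1/3*31) = sqrt(1 - 31/3) = sqrt(-28/3) = 2*I*sqrt(21)/3 ≈ 3.055*I)
-1031 + q = -1031 + 2*I*sqrt(21)/3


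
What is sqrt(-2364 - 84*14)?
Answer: 2*I*sqrt(885) ≈ 59.498*I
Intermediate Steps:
sqrt(-2364 - 84*14) = sqrt(-2364 - 1176) = sqrt(-3540) = 2*I*sqrt(885)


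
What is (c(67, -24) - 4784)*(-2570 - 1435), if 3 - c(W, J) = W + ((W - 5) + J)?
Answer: 19568430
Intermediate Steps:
c(W, J) = 8 - J - 2*W (c(W, J) = 3 - (W + ((W - 5) + J)) = 3 - (W + ((-5 + W) + J)) = 3 - (W + (-5 + J + W)) = 3 - (-5 + J + 2*W) = 3 + (5 - J - 2*W) = 8 - J - 2*W)
(c(67, -24) - 4784)*(-2570 - 1435) = ((8 - 1*(-24) - 2*67) - 4784)*(-2570 - 1435) = ((8 + 24 - 134) - 4784)*(-4005) = (-102 - 4784)*(-4005) = -4886*(-4005) = 19568430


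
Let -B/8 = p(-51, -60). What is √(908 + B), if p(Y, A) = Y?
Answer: 2*√329 ≈ 36.277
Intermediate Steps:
B = 408 (B = -8*(-51) = 408)
√(908 + B) = √(908 + 408) = √1316 = 2*√329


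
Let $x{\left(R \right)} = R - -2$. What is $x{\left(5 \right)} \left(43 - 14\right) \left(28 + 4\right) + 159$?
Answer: $6655$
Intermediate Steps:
$x{\left(R \right)} = 2 + R$ ($x{\left(R \right)} = R + 2 = 2 + R$)
$x{\left(5 \right)} \left(43 - 14\right) \left(28 + 4\right) + 159 = \left(2 + 5\right) \left(43 - 14\right) \left(28 + 4\right) + 159 = 7 \cdot 29 \cdot 32 + 159 = 7 \cdot 928 + 159 = 6496 + 159 = 6655$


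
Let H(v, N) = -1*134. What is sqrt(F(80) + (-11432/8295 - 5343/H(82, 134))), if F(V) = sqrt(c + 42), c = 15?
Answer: sqrt(47560475764410 + 1235498940900*sqrt(57))/1111530 ≈ 6.7856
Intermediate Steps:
H(v, N) = -134
F(V) = sqrt(57) (F(V) = sqrt(15 + 42) = sqrt(57))
sqrt(F(80) + (-11432/8295 - 5343/H(82, 134))) = sqrt(sqrt(57) + (-11432/8295 - 5343/(-134))) = sqrt(sqrt(57) + (-11432*1/8295 - 5343*(-1/134))) = sqrt(sqrt(57) + (-11432/8295 + 5343/134)) = sqrt(sqrt(57) + 42788297/1111530) = sqrt(42788297/1111530 + sqrt(57))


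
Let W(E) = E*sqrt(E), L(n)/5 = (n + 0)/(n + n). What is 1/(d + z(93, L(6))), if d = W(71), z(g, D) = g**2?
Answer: 8649/74447290 - 71*sqrt(71)/74447290 ≈ 0.00010814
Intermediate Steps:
L(n) = 5/2 (L(n) = 5*((n + 0)/(n + n)) = 5*(n/((2*n))) = 5*(n*(1/(2*n))) = 5*(1/2) = 5/2)
W(E) = E**(3/2)
d = 71*sqrt(71) (d = 71**(3/2) = 71*sqrt(71) ≈ 598.26)
1/(d + z(93, L(6))) = 1/(71*sqrt(71) + 93**2) = 1/(71*sqrt(71) + 8649) = 1/(8649 + 71*sqrt(71))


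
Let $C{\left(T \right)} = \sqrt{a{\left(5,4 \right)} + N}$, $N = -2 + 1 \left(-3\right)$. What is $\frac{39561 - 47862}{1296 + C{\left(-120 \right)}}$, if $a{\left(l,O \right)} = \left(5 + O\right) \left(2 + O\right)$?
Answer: $- \frac{8301}{1303} \approx -6.3707$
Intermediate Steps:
$a{\left(l,O \right)} = \left(2 + O\right) \left(5 + O\right)$
$N = -5$ ($N = -2 - 3 = -5$)
$C{\left(T \right)} = 7$ ($C{\left(T \right)} = \sqrt{\left(10 + 4^{2} + 7 \cdot 4\right) - 5} = \sqrt{\left(10 + 16 + 28\right) - 5} = \sqrt{54 - 5} = \sqrt{49} = 7$)
$\frac{39561 - 47862}{1296 + C{\left(-120 \right)}} = \frac{39561 - 47862}{1296 + 7} = - \frac{8301}{1303}$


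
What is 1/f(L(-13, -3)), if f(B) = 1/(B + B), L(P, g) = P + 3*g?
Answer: -44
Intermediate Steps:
f(B) = 1/(2*B)
1/f(L(-13, -3)) = 1/(1/(2*(-13 + 3*(-3)))) = 1/(1/(2*(-13 - 9))) = 1/((½)/(-22)) = 1/((½)*(-1/22)) = 1/(-1/44) = -44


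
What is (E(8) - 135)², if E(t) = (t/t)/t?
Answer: 1164241/64 ≈ 18191.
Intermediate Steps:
E(t) = 1/t
(E(8) - 135)² = (1/8 - 135)² = (⅛ - 135)² = (-1079/8)² = 1164241/64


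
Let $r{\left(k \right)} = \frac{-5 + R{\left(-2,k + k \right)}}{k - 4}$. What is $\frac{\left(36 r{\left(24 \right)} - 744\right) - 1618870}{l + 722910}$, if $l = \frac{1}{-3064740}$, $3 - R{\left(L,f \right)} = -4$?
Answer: $- \frac{4963684777296}{2215531193399} \approx -2.2404$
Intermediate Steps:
$R{\left(L,f \right)} = 7$ ($R{\left(L,f \right)} = 3 - -4 = 3 + 4 = 7$)
$r{\left(k \right)} = \frac{2}{-4 + k}$ ($r{\left(k \right)} = \frac{-5 + 7}{k - 4} = \frac{2}{-4 + k}$)
$l = - \frac{1}{3064740} \approx -3.2629 \cdot 10^{-7}$
$\frac{\left(36 r{\left(24 \right)} - 744\right) - 1618870}{l + 722910} = \frac{\left(36 \frac{2}{-4 + 24} - 744\right) - 1618870}{- \frac{1}{3064740} + 722910} = \frac{\left(36 \cdot \frac{2}{20} - 744\right) - 1618870}{\frac{2215531193399}{3064740}} = \left(\left(36 \cdot 2 \cdot \frac{1}{20} - 744\right) - 1618870\right) \frac{3064740}{2215531193399} = \left(\left(36 \cdot \frac{1}{10} - 744\right) - 1618870\right) \frac{3064740}{2215531193399} = \left(\left(\frac{18}{5} - 744\right) - 1618870\right) \frac{3064740}{2215531193399} = \left(- \frac{3702}{5} - 1618870\right) \frac{3064740}{2215531193399} = \left(- \frac{8098052}{5}\right) \frac{3064740}{2215531193399} = - \frac{4963684777296}{2215531193399}$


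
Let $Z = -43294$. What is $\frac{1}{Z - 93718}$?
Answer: $- \frac{1}{137012} \approx -7.2986 \cdot 10^{-6}$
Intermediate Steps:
$\frac{1}{Z - 93718} = \frac{1}{-43294 - 93718} = \frac{1}{-137012} = - \frac{1}{137012}$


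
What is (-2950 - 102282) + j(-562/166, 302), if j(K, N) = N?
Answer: -104930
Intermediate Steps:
(-2950 - 102282) + j(-562/166, 302) = (-2950 - 102282) + 302 = -105232 + 302 = -104930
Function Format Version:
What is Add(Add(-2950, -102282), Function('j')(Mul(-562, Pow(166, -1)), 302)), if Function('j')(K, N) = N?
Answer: -104930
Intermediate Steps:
Add(Add(-2950, -102282), Function('j')(Mul(-562, Pow(166, -1)), 302)) = Add(Add(-2950, -102282), 302) = Add(-105232, 302) = -104930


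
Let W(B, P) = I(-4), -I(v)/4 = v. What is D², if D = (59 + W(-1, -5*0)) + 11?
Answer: 7396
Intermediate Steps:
I(v) = -4*v
W(B, P) = 16 (W(B, P) = -4*(-4) = 16)
D = 86 (D = (59 + 16) + 11 = 75 + 11 = 86)
D² = 86² = 7396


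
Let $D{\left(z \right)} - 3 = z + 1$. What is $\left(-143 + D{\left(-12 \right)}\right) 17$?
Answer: $-2567$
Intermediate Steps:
$D{\left(z \right)} = 4 + z$ ($D{\left(z \right)} = 3 + \left(z + 1\right) = 3 + \left(1 + z\right) = 4 + z$)
$\left(-143 + D{\left(-12 \right)}\right) 17 = \left(-143 + \left(4 - 12\right)\right) 17 = \left(-143 - 8\right) 17 = \left(-151\right) 17 = -2567$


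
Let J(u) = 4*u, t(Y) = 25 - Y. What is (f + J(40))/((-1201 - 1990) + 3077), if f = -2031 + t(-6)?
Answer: 920/57 ≈ 16.140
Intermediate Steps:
f = -2000 (f = -2031 + (25 - 1*(-6)) = -2031 + (25 + 6) = -2031 + 31 = -2000)
(f + J(40))/((-1201 - 1990) + 3077) = (-2000 + 4*40)/((-1201 - 1990) + 3077) = (-2000 + 160)/(-3191 + 3077) = -1840/(-114) = -1840*(-1/114) = 920/57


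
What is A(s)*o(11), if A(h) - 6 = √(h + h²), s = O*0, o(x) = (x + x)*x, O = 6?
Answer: 1452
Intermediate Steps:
o(x) = 2*x² (o(x) = (2*x)*x = 2*x²)
s = 0 (s = 6*0 = 0)
A(h) = 6 + √(h + h²)
A(s)*o(11) = (6 + √(0*(1 + 0)))*(2*11²) = (6 + √(0*1))*(2*121) = (6 + √0)*242 = (6 + 0)*242 = 6*242 = 1452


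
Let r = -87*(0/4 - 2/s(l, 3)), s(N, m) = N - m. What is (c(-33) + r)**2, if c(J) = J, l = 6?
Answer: 625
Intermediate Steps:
r = 58 (r = -87*(0/4 - 2/(6 - 1*3)) = -87*(0*(1/4) - 2/(6 - 3)) = -87*(0 - 2/3) = -87*(-2/3) = 58)
(c(-33) + r)**2 = (-33 + 58)**2 = 25**2 = 625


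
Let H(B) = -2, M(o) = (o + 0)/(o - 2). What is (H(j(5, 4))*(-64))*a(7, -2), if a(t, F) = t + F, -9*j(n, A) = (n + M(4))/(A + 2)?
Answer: 640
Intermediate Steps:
M(o) = o/(-2 + o)
j(n, A) = -(2 + n)/(9*(2 + A)) (j(n, A) = -(n + 4/(-2 + 4))/(9*(A + 2)) = -(n + 4/2)/(9*(2 + A)) = -(n + 4*(½))/(9*(2 + A)) = -(n + 2)/(9*(2 + A)) = -(2 + n)/(9*(2 + A)))
a(t, F) = F + t
(H(j(5, 4))*(-64))*a(7, -2) = (-2*(-64))*(-2 + 7) = 128*5 = 640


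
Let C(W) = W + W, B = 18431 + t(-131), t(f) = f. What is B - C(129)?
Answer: 18042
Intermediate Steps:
B = 18300 (B = 18431 - 131 = 18300)
C(W) = 2*W
B - C(129) = 18300 - 2*129 = 18300 - 1*258 = 18300 - 258 = 18042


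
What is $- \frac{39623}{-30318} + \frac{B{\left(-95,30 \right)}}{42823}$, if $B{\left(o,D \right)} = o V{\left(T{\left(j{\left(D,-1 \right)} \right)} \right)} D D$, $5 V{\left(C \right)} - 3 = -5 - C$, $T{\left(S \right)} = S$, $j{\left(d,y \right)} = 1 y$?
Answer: $\frac{2215213529}{1298307714} \approx 1.7062$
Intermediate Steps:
$j{\left(d,y \right)} = y$
$V{\left(C \right)} = - \frac{2}{5} - \frac{C}{5}$ ($V{\left(C \right)} = \frac{3}{5} + \frac{-5 - C}{5} = \frac{3}{5} - \left(1 + \frac{C}{5}\right) = - \frac{2}{5} - \frac{C}{5}$)
$B{\left(o,D \right)} = - \frac{o D^{2}}{5}$ ($B{\left(o,D \right)} = o \left(- \frac{2}{5} - - \frac{1}{5}\right) D D = o \left(- \frac{2}{5} + \frac{1}{5}\right) D D = o \left(- \frac{1}{5}\right) D D = - \frac{o}{5} D D = - \frac{D o}{5} D = - \frac{o D^{2}}{5}$)
$- \frac{39623}{-30318} + \frac{B{\left(-95,30 \right)}}{42823} = - \frac{39623}{-30318} + \frac{\left(- \frac{1}{5}\right) \left(-95\right) 30^{2}}{42823} = \left(-39623\right) \left(- \frac{1}{30318}\right) + \left(- \frac{1}{5}\right) \left(-95\right) 900 \cdot \frac{1}{42823} = \frac{39623}{30318} + 17100 \cdot \frac{1}{42823} = \frac{39623}{30318} + \frac{17100}{42823} = \frac{2215213529}{1298307714}$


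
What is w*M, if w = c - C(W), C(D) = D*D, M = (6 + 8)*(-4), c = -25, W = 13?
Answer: 10864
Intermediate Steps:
M = -56 (M = 14*(-4) = -56)
C(D) = D²
w = -194 (w = -25 - 1*13² = -25 - 1*169 = -25 - 169 = -194)
w*M = -194*(-56) = 10864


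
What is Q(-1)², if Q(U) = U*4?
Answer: 16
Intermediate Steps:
Q(U) = 4*U
Q(-1)² = (4*(-1))² = (-4)² = 16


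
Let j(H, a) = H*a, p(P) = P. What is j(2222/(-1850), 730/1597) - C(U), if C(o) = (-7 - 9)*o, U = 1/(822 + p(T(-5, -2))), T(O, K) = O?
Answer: -127795182/241378565 ≈ -0.52944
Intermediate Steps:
U = 1/817 (U = 1/(822 - 5) = 1/817 ≈ 0.0012240)
C(o) = -16*o
j(2222/(-1850), 730/1597) - C(U) = (2222/(-1850))*(730/1597) - (-16)/817 = (2222*(-1/1850))*(730*(1/1597)) - 1*(-16/817) = -1111/925*730/1597 + 16/817 = -162206/295445 + 16/817 = -127795182/241378565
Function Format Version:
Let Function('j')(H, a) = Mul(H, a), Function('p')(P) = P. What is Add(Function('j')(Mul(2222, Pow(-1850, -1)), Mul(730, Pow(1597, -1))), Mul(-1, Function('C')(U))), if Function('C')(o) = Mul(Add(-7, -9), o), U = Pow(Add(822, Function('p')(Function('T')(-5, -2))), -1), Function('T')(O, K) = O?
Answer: Rational(-127795182, 241378565) ≈ -0.52944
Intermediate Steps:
U = Rational(1, 817) (U = Pow(Add(822, -5), -1) = Pow(817, -1) = Rational(1, 817) ≈ 0.0012240)
Function('C')(o) = Mul(-16, o)
Add(Function('j')(Mul(2222, Pow(-1850, -1)), Mul(730, Pow(1597, -1))), Mul(-1, Function('C')(U))) = Add(Mul(Mul(2222, Pow(-1850, -1)), Mul(730, Pow(1597, -1))), Mul(-1, Mul(-16, Rational(1, 817)))) = Add(Mul(Mul(2222, Rational(-1, 1850)), Mul(730, Rational(1, 1597))), Mul(-1, Rational(-16, 817))) = Add(Mul(Rational(-1111, 925), Rational(730, 1597)), Rational(16, 817)) = Add(Rational(-162206, 295445), Rational(16, 817)) = Rational(-127795182, 241378565)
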